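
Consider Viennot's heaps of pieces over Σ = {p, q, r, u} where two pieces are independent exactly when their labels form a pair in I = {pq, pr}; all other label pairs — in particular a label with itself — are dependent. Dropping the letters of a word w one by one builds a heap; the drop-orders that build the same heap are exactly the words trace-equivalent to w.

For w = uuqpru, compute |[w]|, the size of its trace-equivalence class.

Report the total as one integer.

3

drop 0:u onto floor
drop 1:u onto {0:u}
drop 2:q onto {1:u}
drop 3:p onto {1:u}
drop 4:r onto {2:q}
drop 5:u onto {3:p, 4:r}
ground layer = {0:u}
drop-orders for the pieces not yet dropped (sum over which currently-grounded one goes next):
  1 to go: {5} 1
  2 to go: {3,5} 1  {4,5} 1
  3 to go: {2,4,5} 1  {3,4,5} 2
  4 to go: {2,3,4,5} 3
  if 0:u drops first: 3 orders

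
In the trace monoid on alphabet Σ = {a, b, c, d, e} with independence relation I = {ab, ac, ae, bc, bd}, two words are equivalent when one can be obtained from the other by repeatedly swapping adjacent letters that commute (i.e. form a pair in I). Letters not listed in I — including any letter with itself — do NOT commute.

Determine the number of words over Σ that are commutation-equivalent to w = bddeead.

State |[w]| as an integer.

0(b) covers ∅
1(d) covers ∅
2(d) covers 1:d
3(e) covers 0:b, 2:d
4(e) covers 3:e
5(a) covers 2:d
6(d) covers 4:e, 5:a
floor of heap: 0:b, 1:d
completions by unplaced set U, small U first (add the entries for U minus each lowest piece of U):
  |U|=1: {6}:1
  |U|=2: {4,6}:1  {5,6}:1
  |U|=3: {3,4,6}:1  {4,5,6}:2
  |U|=4: {0,3,4,6}:1  {3,4,5,6}:3
  |U|=5: {0,3,4,5,6}:4  {2,3,4,5,6}:3
  start at 0(b): 3
  start at 1(d): 7
sum over floor = 10

10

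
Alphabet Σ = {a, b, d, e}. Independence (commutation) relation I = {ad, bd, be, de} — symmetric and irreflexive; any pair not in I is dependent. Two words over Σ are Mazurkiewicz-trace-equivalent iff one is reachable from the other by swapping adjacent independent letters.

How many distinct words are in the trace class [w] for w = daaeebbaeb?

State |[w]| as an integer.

120

#0=d has no predecessor
#1=a has no predecessor
#2=a depends on [1:a]
#3=e depends on [2:a]
#4=e depends on [3:e]
#5=b depends on [2:a]
#6=b depends on [5:b]
#7=a depends on [4:e, 6:b]
#8=e depends on [7:a]
#9=b depends on [7:a]
sources: [0:d, 1:a]
N(rest) = Σ N(rest − s) over sources s of rest; N(one piece) = 1:
  size 1 → [0]=1  [8]=1  [9]=1
  size 2 → [0,8]=2  [0,9]=2  [8,9]=2
  size 3 → [0,8,9]=6  [7,8,9]=2
  size 4 → [0,7,8,9]=8  [4,7,8,9]=2  [6,7,8,9]=2
  size 5 → [0,4,7,8,9]=10  [0,6,7,8,9]=10  [3,4,7,8,9]=2  [4,6,7,8,9]=4  [5,6,7,8,9]=2
  size 6 → [0,3,4,7,8,9]=12  [0,4,6,7,8,9]=24  [0,5,6,7,8,9]=12  [3,4,6,7,8,9]=6  [4,5,6,7,8,9]=6
  size 7 → [0,3,4,6,7,8,9]=42  [0,4,5,6,7,8,9]=42  [3,4,5,6,7,8,9]=12
  size 8 → [0,3,4,5,6,7,8,9]=96  [2,3,4,5,6,7,8,9]=12
  first=0(d) contributes 12
  first=1(a) contributes 108
|[w]| = 120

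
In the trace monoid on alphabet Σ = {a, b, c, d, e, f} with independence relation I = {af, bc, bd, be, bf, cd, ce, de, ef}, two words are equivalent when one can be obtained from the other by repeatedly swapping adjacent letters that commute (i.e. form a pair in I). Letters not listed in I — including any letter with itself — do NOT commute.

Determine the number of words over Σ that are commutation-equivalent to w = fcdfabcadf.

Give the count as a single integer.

10

drop 0:f onto floor
drop 1:c onto {0:f}
drop 2:d onto {0:f}
drop 3:f onto {1:c, 2:d}
drop 4:a onto {1:c, 2:d}
drop 5:b onto {4:a}
drop 6:c onto {3:f, 4:a}
drop 7:a onto {5:b, 6:c}
drop 8:d onto {7:a}
drop 9:f onto {8:d}
ground layer = {0:f}
drop-orders for the pieces not yet dropped (sum over which currently-grounded one goes next):
  1 to go: {9} 1
  2 to go: {8,9} 1
  3 to go: {7,8,9} 1
  4 to go: {5,7,8,9} 1  {6,7,8,9} 1
  5 to go: {3,6,7,8,9} 1  {5,6,7,8,9} 2
  6 to go: {3,5,6,7,8,9} 3  {4,5,6,7,8,9} 2
  7 to go: {3,4,5,6,7,8,9} 5
  8 to go: {1,3,4,5,6,7,8,9} 5  {2,3,4,5,6,7,8,9} 5
  if 0:f drops first: 10 orders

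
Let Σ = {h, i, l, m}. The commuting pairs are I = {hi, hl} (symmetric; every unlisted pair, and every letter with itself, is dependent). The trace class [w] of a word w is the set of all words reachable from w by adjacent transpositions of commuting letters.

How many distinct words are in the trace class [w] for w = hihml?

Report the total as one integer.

0(h) covers ∅
1(i) covers ∅
2(h) covers 0:h
3(m) covers 1:i, 2:h
4(l) covers 3:m
floor of heap: 0:h, 1:i
completions by unplaced set U, small U first (add the entries for U minus each lowest piece of U):
  |U|=1: {4}:1
  |U|=2: {3,4}:1
  |U|=3: {1,3,4}:1  {2,3,4}:1
  start at 0(h): 2
  start at 1(i): 1
sum over floor = 3

3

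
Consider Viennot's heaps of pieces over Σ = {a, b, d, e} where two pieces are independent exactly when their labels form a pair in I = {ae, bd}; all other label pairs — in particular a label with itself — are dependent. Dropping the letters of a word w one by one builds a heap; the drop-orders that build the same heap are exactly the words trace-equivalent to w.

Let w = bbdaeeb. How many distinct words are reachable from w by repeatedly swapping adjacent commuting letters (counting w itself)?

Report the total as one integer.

9

#0=b has no predecessor
#1=b depends on [0:b]
#2=d has no predecessor
#3=a depends on [1:b, 2:d]
#4=e depends on [1:b, 2:d]
#5=e depends on [4:e]
#6=b depends on [3:a, 5:e]
sources: [0:b, 2:d]
N(rest) = Σ N(rest − s) over sources s of rest; N(one piece) = 1:
  size 1 → [6]=1
  size 2 → [3,6]=1  [5,6]=1
  size 3 → [3,5,6]=2  [4,5,6]=1
  size 4 → [3,4,5,6]=3
  size 5 → [1,3,4,5,6]=3  [2,3,4,5,6]=3
  first=0(b) contributes 6
  first=2(d) contributes 3
|[w]| = 9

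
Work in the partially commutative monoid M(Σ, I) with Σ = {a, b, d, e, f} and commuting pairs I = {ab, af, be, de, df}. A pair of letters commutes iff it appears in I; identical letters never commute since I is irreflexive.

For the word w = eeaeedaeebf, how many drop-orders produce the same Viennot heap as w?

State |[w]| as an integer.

15

0(e) covers ∅
1(e) covers 0:e
2(a) covers 1:e
3(e) covers 2:a
4(e) covers 3:e
5(d) covers 2:a
6(a) covers 4:e, 5:d
7(e) covers 6:a
8(e) covers 7:e
9(b) covers 5:d
10(f) covers 8:e, 9:b
floor of heap: 0:e
completions by unplaced set U, small U first (add the entries for U minus each lowest piece of U):
  |U|=1: {10}:1
  |U|=2: {8,10}:1  {9,10}:1
  |U|=3: {7,8,10}:1  {8,9,10}:2
  |U|=4: {6,7,8,10}:1  {7,8,9,10}:3
  |U|=5: {4,6,7,8,10}:1  {6,7,8,9,10}:4
  |U|=6: {3,4,6,7,8,10}:1  {4,6,7,8,9,10}:5  {5,6,7,8,9,10}:4
  |U|=7: {3,4,6,7,8,9,10}:6  {4,5,6,7,8,9,10}:9
  |U|=8: {3,4,5,6,7,8,9,10}:15
  |U|=9: {2,3,4,5,6,7,8,9,10}:15
  start at 0(e): 15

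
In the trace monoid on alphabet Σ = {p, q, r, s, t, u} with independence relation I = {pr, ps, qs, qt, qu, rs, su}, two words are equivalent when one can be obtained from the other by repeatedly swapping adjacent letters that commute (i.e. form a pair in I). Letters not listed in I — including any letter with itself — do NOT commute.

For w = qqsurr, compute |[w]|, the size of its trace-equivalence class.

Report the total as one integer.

drop 0:q onto floor
drop 1:q onto {0:q}
drop 2:s onto floor
drop 3:u onto floor
drop 4:r onto {1:q, 3:u}
drop 5:r onto {4:r}
ground layer = {0:q, 2:s, 3:u}
drop-orders for the pieces not yet dropped (sum over which currently-grounded one goes next):
  1 to go: {2} 1  {5} 1
  2 to go: {2,5} 2  {4,5} 1
  3 to go: {1,4,5} 1  {2,4,5} 3  {3,4,5} 1
  4 to go: {0,1,4,5} 1  {1,2,4,5} 4  {1,3,4,5} 2  {2,3,4,5} 4
  if 0:q drops first: 10 orders
  if 2:s drops first: 3 orders
  if 3:u drops first: 5 orders
heap linearizations: 18

18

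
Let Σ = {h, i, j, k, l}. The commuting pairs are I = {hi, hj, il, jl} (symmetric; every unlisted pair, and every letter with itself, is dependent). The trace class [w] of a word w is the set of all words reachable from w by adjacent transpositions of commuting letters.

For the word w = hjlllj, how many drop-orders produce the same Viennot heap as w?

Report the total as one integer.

15

0(h) covers ∅
1(j) covers ∅
2(l) covers 0:h
3(l) covers 2:l
4(l) covers 3:l
5(j) covers 1:j
floor of heap: 0:h, 1:j
completions by unplaced set U, small U first (add the entries for U minus each lowest piece of U):
  |U|=1: {4}:1  {5}:1
  |U|=2: {1,5}:1  {3,4}:1  {4,5}:2
  |U|=3: {1,4,5}:3  {2,3,4}:1  {3,4,5}:3
  |U|=4: {0,2,3,4}:1  {1,3,4,5}:6  {2,3,4,5}:4
  start at 0(h): 10
  start at 1(j): 5
sum over floor = 15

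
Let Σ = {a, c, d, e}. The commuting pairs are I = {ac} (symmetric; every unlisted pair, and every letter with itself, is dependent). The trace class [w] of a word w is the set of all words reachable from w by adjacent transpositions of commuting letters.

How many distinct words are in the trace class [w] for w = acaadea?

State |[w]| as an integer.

piece 0:a — minimal
piece 1:c — minimal
piece 2:a rests on {0:a}
piece 3:a rests on {2:a}
piece 4:d rests on {1:c, 3:a}
piece 5:e rests on {4:d}
piece 6:a rests on {5:e}
minimal pieces: {0:a, 1:c}
ways to finish when only these pieces remain (= sum over removing one remaining piece with nothing left below it):
  1 left: {6}→1
  2 left: {5,6}→1
  3 left: {4,5,6}→1
  4 left: {1,4,5,6}→1  {3,4,5,6}→1
  5 left: {1,3,4,5,6}→2  {2,3,4,5,6}→1
  placing 0:a first → 3 extensions
  placing 1:c first → 1 extensions
total linear extensions = 4

4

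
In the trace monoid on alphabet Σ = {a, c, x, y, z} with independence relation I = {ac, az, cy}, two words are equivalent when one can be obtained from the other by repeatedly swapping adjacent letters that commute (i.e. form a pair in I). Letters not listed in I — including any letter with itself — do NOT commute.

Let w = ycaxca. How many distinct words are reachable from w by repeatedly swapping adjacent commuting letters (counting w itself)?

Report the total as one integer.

drop 0:y onto floor
drop 1:c onto floor
drop 2:a onto {0:y}
drop 3:x onto {1:c, 2:a}
drop 4:c onto {3:x}
drop 5:a onto {3:x}
ground layer = {0:y, 1:c}
drop-orders for the pieces not yet dropped (sum over which currently-grounded one goes next):
  1 to go: {4} 1  {5} 1
  2 to go: {4,5} 2
  3 to go: {3,4,5} 2
  4 to go: {1,3,4,5} 2  {2,3,4,5} 2
  if 0:y drops first: 4 orders
  if 1:c drops first: 2 orders
heap linearizations: 6

6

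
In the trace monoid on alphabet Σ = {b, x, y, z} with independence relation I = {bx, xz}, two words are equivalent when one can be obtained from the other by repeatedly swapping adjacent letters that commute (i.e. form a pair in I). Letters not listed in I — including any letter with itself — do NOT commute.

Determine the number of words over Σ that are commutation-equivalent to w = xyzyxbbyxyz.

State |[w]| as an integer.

3

drop 0:x onto floor
drop 1:y onto {0:x}
drop 2:z onto {1:y}
drop 3:y onto {2:z}
drop 4:x onto {3:y}
drop 5:b onto {3:y}
drop 6:b onto {5:b}
drop 7:y onto {4:x, 6:b}
drop 8:x onto {7:y}
drop 9:y onto {8:x}
drop 10:z onto {9:y}
ground layer = {0:x}
drop-orders for the pieces not yet dropped (sum over which currently-grounded one goes next):
  1 to go: {10} 1
  2 to go: {9,10} 1
  3 to go: {8,9,10} 1
  4 to go: {7,8,9,10} 1
  5 to go: {4,7,8,9,10} 1  {6,7,8,9,10} 1
  6 to go: {4,6,7,8,9,10} 2  {5,6,7,8,9,10} 1
  7 to go: {4,5,6,7,8,9,10} 3
  8 to go: {3,4,5,6,7,8,9,10} 3
  9 to go: {2,3,4,5,6,7,8,9,10} 3
  if 0:x drops first: 3 orders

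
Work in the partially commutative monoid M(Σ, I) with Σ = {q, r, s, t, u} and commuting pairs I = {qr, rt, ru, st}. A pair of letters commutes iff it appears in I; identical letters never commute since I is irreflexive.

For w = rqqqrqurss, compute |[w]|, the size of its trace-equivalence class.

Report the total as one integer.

drop 0:r onto floor
drop 1:q onto floor
drop 2:q onto {1:q}
drop 3:q onto {2:q}
drop 4:r onto {0:r}
drop 5:q onto {3:q}
drop 6:u onto {5:q}
drop 7:r onto {4:r}
drop 8:s onto {6:u, 7:r}
drop 9:s onto {8:s}
ground layer = {0:r, 1:q}
drop-orders for the pieces not yet dropped (sum over which currently-grounded one goes next):
  1 to go: {9} 1
  2 to go: {8,9} 1
  3 to go: {6,8,9} 1  {7,8,9} 1
  4 to go: {4,7,8,9} 1  {5,6,8,9} 1  {6,7,8,9} 2
  5 to go: {0,4,7,8,9} 1  {3,5,6,8,9} 1  {4,6,7,8,9} 3  {5,6,7,8,9} 3
  6 to go: {0,4,6,7,8,9} 4  {2,3,5,6,8,9} 1  {3,5,6,7,8,9} 4  {4,5,6,7,8,9} 6
  7 to go: {0,4,5,6,7,8,9} 10  {1,2,3,5,6,8,9} 1  {2,3,5,6,7,8,9} 5  {3,4,5,6,7,8,9} 10
  8 to go: {0,3,4,5,6,7,8,9} 20  {1,2,3,5,6,7,8,9} 6  {2,3,4,5,6,7,8,9} 15
  if 0:r drops first: 21 orders
  if 1:q drops first: 35 orders
heap linearizations: 56

56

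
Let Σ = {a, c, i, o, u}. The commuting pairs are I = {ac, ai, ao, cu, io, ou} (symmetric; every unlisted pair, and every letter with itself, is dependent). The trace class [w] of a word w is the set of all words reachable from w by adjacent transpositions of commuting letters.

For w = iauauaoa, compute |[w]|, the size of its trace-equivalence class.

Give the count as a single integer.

16

drop 0:i onto floor
drop 1:a onto floor
drop 2:u onto {0:i, 1:a}
drop 3:a onto {2:u}
drop 4:u onto {3:a}
drop 5:a onto {4:u}
drop 6:o onto floor
drop 7:a onto {5:a}
ground layer = {0:i, 1:a, 6:o}
drop-orders for the pieces not yet dropped (sum over which currently-grounded one goes next):
  1 to go: {6} 1  {7} 1
  2 to go: {5,7} 1  {6,7} 2
  3 to go: {4,5,7} 1  {5,6,7} 3
  4 to go: {3,4,5,7} 1  {4,5,6,7} 4
  5 to go: {2,3,4,5,7} 1  {3,4,5,6,7} 5
  6 to go: {0,2,3,4,5,7} 1  {1,2,3,4,5,7} 1  {2,3,4,5,6,7} 6
  if 0:i drops first: 7 orders
  if 1:a drops first: 7 orders
  if 6:o drops first: 2 orders
heap linearizations: 16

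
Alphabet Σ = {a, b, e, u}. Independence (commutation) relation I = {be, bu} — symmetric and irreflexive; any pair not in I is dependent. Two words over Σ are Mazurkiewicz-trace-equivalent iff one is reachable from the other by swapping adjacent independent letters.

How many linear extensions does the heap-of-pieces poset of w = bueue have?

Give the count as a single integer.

piece 0:b — minimal
piece 1:u — minimal
piece 2:e rests on {1:u}
piece 3:u rests on {2:e}
piece 4:e rests on {3:u}
minimal pieces: {0:b, 1:u}
ways to finish when only these pieces remain (= sum over removing one remaining piece with nothing left below it):
  1 left: {0}→1  {4}→1
  2 left: {0,4}→2  {3,4}→1
  3 left: {0,3,4}→3  {2,3,4}→1
  placing 0:b first → 1 extensions
  placing 1:u first → 4 extensions
total linear extensions = 5

5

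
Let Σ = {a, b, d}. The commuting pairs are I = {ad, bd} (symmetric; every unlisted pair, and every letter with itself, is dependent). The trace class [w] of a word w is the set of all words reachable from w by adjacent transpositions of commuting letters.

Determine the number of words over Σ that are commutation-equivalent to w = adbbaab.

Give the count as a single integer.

7

#0=a has no predecessor
#1=d has no predecessor
#2=b depends on [0:a]
#3=b depends on [2:b]
#4=a depends on [3:b]
#5=a depends on [4:a]
#6=b depends on [5:a]
sources: [0:a, 1:d]
N(rest) = Σ N(rest − s) over sources s of rest; N(one piece) = 1:
  size 1 → [1]=1  [6]=1
  size 2 → [1,6]=2  [5,6]=1
  size 3 → [1,5,6]=3  [4,5,6]=1
  size 4 → [1,4,5,6]=4  [3,4,5,6]=1
  size 5 → [1,3,4,5,6]=5  [2,3,4,5,6]=1
  first=0(a) contributes 6
  first=1(d) contributes 1
|[w]| = 7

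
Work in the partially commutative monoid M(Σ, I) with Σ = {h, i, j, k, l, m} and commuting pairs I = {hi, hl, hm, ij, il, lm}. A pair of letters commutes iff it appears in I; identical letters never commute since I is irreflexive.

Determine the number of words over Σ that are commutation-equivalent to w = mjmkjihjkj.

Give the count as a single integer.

4

0(m) covers ∅
1(j) covers 0:m
2(m) covers 1:j
3(k) covers 2:m
4(j) covers 3:k
5(i) covers 3:k
6(h) covers 4:j
7(j) covers 6:h
8(k) covers 5:i, 7:j
9(j) covers 8:k
floor of heap: 0:m
completions by unplaced set U, small U first (add the entries for U minus each lowest piece of U):
  |U|=1: {9}:1
  |U|=2: {8,9}:1
  |U|=3: {5,8,9}:1  {7,8,9}:1
  |U|=4: {5,7,8,9}:2  {6,7,8,9}:1
  |U|=5: {4,6,7,8,9}:1  {5,6,7,8,9}:3
  |U|=6: {4,5,6,7,8,9}:4
  |U|=7: {3,4,5,6,7,8,9}:4
  |U|=8: {2,3,4,5,6,7,8,9}:4
  start at 0(m): 4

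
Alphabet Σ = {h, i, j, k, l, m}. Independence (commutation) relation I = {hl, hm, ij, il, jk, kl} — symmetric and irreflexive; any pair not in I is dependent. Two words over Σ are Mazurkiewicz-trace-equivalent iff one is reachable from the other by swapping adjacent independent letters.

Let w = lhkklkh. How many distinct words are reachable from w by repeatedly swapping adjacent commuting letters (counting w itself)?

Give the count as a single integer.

21

drop 0:l onto floor
drop 1:h onto floor
drop 2:k onto {1:h}
drop 3:k onto {2:k}
drop 4:l onto {0:l}
drop 5:k onto {3:k}
drop 6:h onto {5:k}
ground layer = {0:l, 1:h}
drop-orders for the pieces not yet dropped (sum over which currently-grounded one goes next):
  1 to go: {4} 1  {6} 1
  2 to go: {0,4} 1  {4,6} 2  {5,6} 1
  3 to go: {0,4,6} 3  {3,5,6} 1  {4,5,6} 3
  4 to go: {0,4,5,6} 6  {2,3,5,6} 1  {3,4,5,6} 4
  5 to go: {0,3,4,5,6} 10  {1,2,3,5,6} 1  {2,3,4,5,6} 5
  if 0:l drops first: 6 orders
  if 1:h drops first: 15 orders
heap linearizations: 21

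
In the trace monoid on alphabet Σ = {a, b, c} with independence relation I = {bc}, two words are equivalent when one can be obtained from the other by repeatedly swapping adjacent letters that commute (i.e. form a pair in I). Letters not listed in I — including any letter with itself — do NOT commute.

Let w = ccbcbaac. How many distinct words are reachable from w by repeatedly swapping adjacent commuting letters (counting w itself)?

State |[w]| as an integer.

piece 0:c — minimal
piece 1:c rests on {0:c}
piece 2:b — minimal
piece 3:c rests on {1:c}
piece 4:b rests on {2:b}
piece 5:a rests on {3:c, 4:b}
piece 6:a rests on {5:a}
piece 7:c rests on {6:a}
minimal pieces: {0:c, 2:b}
ways to finish when only these pieces remain (= sum over removing one remaining piece with nothing left below it):
  1 left: {7}→1
  2 left: {6,7}→1
  3 left: {5,6,7}→1
  4 left: {3,5,6,7}→1  {4,5,6,7}→1
  5 left: {1,3,5,6,7}→1  {2,4,5,6,7}→1  {3,4,5,6,7}→2
  6 left: {0,1,3,5,6,7}→1  {1,3,4,5,6,7}→3  {2,3,4,5,6,7}→3
  placing 0:c first → 6 extensions
  placing 2:b first → 4 extensions
total linear extensions = 10

10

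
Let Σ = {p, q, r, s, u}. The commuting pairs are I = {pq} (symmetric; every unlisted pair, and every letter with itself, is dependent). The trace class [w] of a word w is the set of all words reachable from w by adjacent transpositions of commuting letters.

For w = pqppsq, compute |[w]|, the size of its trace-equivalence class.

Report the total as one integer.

#0=p has no predecessor
#1=q has no predecessor
#2=p depends on [0:p]
#3=p depends on [2:p]
#4=s depends on [1:q, 3:p]
#5=q depends on [4:s]
sources: [0:p, 1:q]
N(rest) = Σ N(rest − s) over sources s of rest; N(one piece) = 1:
  size 1 → [5]=1
  size 2 → [4,5]=1
  size 3 → [1,4,5]=1  [3,4,5]=1
  size 4 → [1,3,4,5]=2  [2,3,4,5]=1
  first=0(p) contributes 3
  first=1(q) contributes 1
|[w]| = 4

4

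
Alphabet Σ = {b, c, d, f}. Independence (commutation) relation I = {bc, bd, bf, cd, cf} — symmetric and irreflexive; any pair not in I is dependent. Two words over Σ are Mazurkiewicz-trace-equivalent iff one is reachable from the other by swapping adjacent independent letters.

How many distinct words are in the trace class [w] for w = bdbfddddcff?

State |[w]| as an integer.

piece 0:b — minimal
piece 1:d — minimal
piece 2:b rests on {0:b}
piece 3:f rests on {1:d}
piece 4:d rests on {3:f}
piece 5:d rests on {4:d}
piece 6:d rests on {5:d}
piece 7:d rests on {6:d}
piece 8:c — minimal
piece 9:f rests on {7:d}
piece 10:f rests on {9:f}
minimal pieces: {0:b, 1:d, 8:c}
ways to finish when only these pieces remain (= sum over removing one remaining piece with nothing left below it):
  1 left: {2}→1  {8}→1  {10}→1
  2 left: {0,2}→1  {2,8}→2  {2,10}→2  {8,10}→2  {9,10}→1
  3 left: {0,2,8}→3  {0,2,10}→3  {2,8,10}→6  {2,9,10}→3  {7,9,10}→1  {8,9,10}→3
  4 left: {0,2,8,10}→12  {0,2,9,10}→6  {2,7,9,10}→4  {2,8,9,10}→12  {6,7,9,10}→1  {7,8,9,10}→4
  5 left: {0,2,7,9,10}→10  {0,2,8,9,10}→30  {2,6,7,9,10}→5  {2,7,8,9,10}→20  {5,6,7,9,10}→1  {6,7,8,9,10}→5
  6 left: {0,2,6,7,9,10}→15  {0,2,7,8,9,10}→60  {2,5,6,7,9,10}→6  {2,6,7,8,9,10}→30  {4,5,6,7,9,10}→1  {5,6,7,8,9,10}→6
  7 left: {0,2,5,6,7,9,10}→21  {0,2,6,7,8,9,10}→105  {2,4,5,6,7,9,10}→7  {2,5,6,7,8,9,10}→42  {3,4,5,6,7,9,10}→1  {4,5,6,7,8,9,10}→7
  8 left: {0,2,4,5,6,7,9,10}→28  {0,2,5,6,7,8,9,10}→168  {1,3,4,5,6,7,9,10}→1  {2,3,4,5,6,7,9,10}→8  {2,4,5,6,7,8,9,10}→56  {3,4,5,6,7,8,9,10}→8
  9 left: {0,2,3,4,5,6,7,9,10}→36  {0,2,4,5,6,7,8,9,10}→252  {1,2,3,4,5,6,7,9,10}→9  {1,3,4,5,6,7,8,9,10}→9  {2,3,4,5,6,7,8,9,10}→72
  placing 0:b first → 90 extensions
  placing 1:d first → 360 extensions
  placing 8:c first → 45 extensions
total linear extensions = 495

495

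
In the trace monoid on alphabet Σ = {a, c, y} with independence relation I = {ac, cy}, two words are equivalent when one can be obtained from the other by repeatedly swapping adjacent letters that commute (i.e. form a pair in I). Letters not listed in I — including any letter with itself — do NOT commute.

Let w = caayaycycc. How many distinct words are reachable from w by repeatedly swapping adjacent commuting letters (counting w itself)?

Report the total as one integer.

#0=c has no predecessor
#1=a has no predecessor
#2=a depends on [1:a]
#3=y depends on [2:a]
#4=a depends on [3:y]
#5=y depends on [4:a]
#6=c depends on [0:c]
#7=y depends on [5:y]
#8=c depends on [6:c]
#9=c depends on [8:c]
sources: [0:c, 1:a]
N(rest) = Σ N(rest − s) over sources s of rest; N(one piece) = 1:
  size 1 → [7]=1  [9]=1
  size 2 → [5,7]=1  [7,9]=2  [8,9]=1
  size 3 → [4,5,7]=1  [5,7,9]=3  [6,8,9]=1  [7,8,9]=3
  size 4 → [0,6,8,9]=1  [3,4,5,7]=1  [4,5,7,9]=4  [5,7,8,9]=6  [6,7,8,9]=4
  size 5 → [0,6,7,8,9]=5  [2,3,4,5,7]=1  [3,4,5,7,9]=5  [4,5,7,8,9]=10  [5,6,7,8,9]=10
  size 6 → [0,5,6,7,8,9]=15  [1,2,3,4,5,7]=1  [2,3,4,5,7,9]=6  [3,4,5,7,8,9]=15  [4,5,6,7,8,9]=20
  size 7 → [0,4,5,6,7,8,9]=35  [1,2,3,4,5,7,9]=7  [2,3,4,5,7,8,9]=21  [3,4,5,6,7,8,9]=35
  size 8 → [0,3,4,5,6,7,8,9]=70  [1,2,3,4,5,7,8,9]=28  [2,3,4,5,6,7,8,9]=56
  first=0(c) contributes 84
  first=1(a) contributes 126
|[w]| = 210

210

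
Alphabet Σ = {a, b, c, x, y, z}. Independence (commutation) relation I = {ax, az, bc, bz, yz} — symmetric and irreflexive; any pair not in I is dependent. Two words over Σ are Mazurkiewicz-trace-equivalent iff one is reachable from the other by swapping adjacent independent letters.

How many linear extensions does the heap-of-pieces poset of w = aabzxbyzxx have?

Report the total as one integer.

12

#0=a has no predecessor
#1=a depends on [0:a]
#2=b depends on [1:a]
#3=z has no predecessor
#4=x depends on [2:b, 3:z]
#5=b depends on [4:x]
#6=y depends on [5:b]
#7=z depends on [4:x]
#8=x depends on [6:y, 7:z]
#9=x depends on [8:x]
sources: [0:a, 3:z]
N(rest) = Σ N(rest − s) over sources s of rest; N(one piece) = 1:
  size 1 → [9]=1
  size 2 → [8,9]=1
  size 3 → [6,8,9]=1  [7,8,9]=1
  size 4 → [5,6,8,9]=1  [6,7,8,9]=2
  size 5 → [5,6,7,8,9]=3
  size 6 → [4,5,6,7,8,9]=3
  size 7 → [2,4,5,6,7,8,9]=3  [3,4,5,6,7,8,9]=3
  size 8 → [1,2,4,5,6,7,8,9]=3  [2,3,4,5,6,7,8,9]=6
  first=0(a) contributes 9
  first=3(z) contributes 3
|[w]| = 12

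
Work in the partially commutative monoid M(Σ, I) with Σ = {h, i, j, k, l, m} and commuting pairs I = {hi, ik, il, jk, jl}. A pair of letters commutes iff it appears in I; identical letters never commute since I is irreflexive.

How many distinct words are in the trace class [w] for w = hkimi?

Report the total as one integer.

0(h) covers ∅
1(k) covers 0:h
2(i) covers ∅
3(m) covers 1:k, 2:i
4(i) covers 3:m
floor of heap: 0:h, 2:i
completions by unplaced set U, small U first (add the entries for U minus each lowest piece of U):
  |U|=1: {4}:1
  |U|=2: {3,4}:1
  |U|=3: {1,3,4}:1  {2,3,4}:1
  start at 0(h): 2
  start at 2(i): 1
sum over floor = 3

3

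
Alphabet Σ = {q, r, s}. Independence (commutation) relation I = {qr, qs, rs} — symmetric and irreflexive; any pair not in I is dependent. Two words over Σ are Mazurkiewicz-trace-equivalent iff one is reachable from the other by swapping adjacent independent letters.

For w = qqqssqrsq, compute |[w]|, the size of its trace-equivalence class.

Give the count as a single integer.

504

0(q) covers ∅
1(q) covers 0:q
2(q) covers 1:q
3(s) covers ∅
4(s) covers 3:s
5(q) covers 2:q
6(r) covers ∅
7(s) covers 4:s
8(q) covers 5:q
floor of heap: 0:q, 3:s, 6:r
completions by unplaced set U, small U first (add the entries for U minus each lowest piece of U):
  |U|=1: {6}:1  {7}:1  {8}:1
  |U|=2: {4,7}:1  {5,8}:1  {6,7}:2  {6,8}:2  {7,8}:2
  |U|=3: {2,5,8}:1  {3,4,7}:1  {4,6,7}:3  {4,7,8}:3  {5,6,8}:3  {5,7,8}:3  {6,7,8}:6
  |U|=4: {1,2,5,8}:1  {2,5,6,8}:4  {2,5,7,8}:4  {3,4,6,7}:4  {3,4,7,8}:4  {4,5,7,8}:6  {4,6,7,8}:12  {5,6,7,8}:12
  |U|=5: {0,1,2,5,8}:1  {1,2,5,6,8}:5  {1,2,5,7,8}:5  {2,4,5,7,8}:10  {2,5,6,7,8}:20  {3,4,5,7,8}:10  {3,4,6,7,8}:20  {4,5,6,7,8}:30
  |U|=6: {0,1,2,5,6,8}:6  {0,1,2,5,7,8}:6  {1,2,4,5,7,8}:15  {1,2,5,6,7,8}:30  {2,3,4,5,7,8}:20  {2,4,5,6,7,8}:60  {3,4,5,6,7,8}:60
  |U|=7: {0,1,2,4,5,7,8}:21  {0,1,2,5,6,7,8}:42  {1,2,3,4,5,7,8}:35  {1,2,4,5,6,7,8}:105  {2,3,4,5,6,7,8}:140
  start at 0(q): 280
  start at 3(s): 168
  start at 6(r): 56
sum over floor = 504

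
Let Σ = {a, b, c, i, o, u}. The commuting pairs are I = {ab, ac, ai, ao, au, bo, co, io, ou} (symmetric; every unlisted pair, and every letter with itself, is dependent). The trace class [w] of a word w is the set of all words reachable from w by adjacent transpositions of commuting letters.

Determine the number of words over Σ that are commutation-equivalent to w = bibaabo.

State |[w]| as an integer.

#0=b has no predecessor
#1=i depends on [0:b]
#2=b depends on [1:i]
#3=a has no predecessor
#4=a depends on [3:a]
#5=b depends on [2:b]
#6=o has no predecessor
sources: [0:b, 3:a, 6:o]
N(rest) = Σ N(rest − s) over sources s of rest; N(one piece) = 1:
  size 1 → [4]=1  [5]=1  [6]=1
  size 2 → [2,5]=1  [3,4]=1  [4,5]=2  [4,6]=2  [5,6]=2
  size 3 → [1,2,5]=1  [2,4,5]=3  [2,5,6]=3  [3,4,5]=3  [3,4,6]=3  [4,5,6]=6
  size 4 → [0,1,2,5]=1  [1,2,4,5]=4  [1,2,5,6]=4  [2,3,4,5]=6  [2,4,5,6]=12  [3,4,5,6]=12
  size 5 → [0,1,2,4,5]=5  [0,1,2,5,6]=5  [1,2,3,4,5]=10  [1,2,4,5,6]=20  [2,3,4,5,6]=30
  first=0(b) contributes 60
  first=3(a) contributes 30
  first=6(o) contributes 15
|[w]| = 105

105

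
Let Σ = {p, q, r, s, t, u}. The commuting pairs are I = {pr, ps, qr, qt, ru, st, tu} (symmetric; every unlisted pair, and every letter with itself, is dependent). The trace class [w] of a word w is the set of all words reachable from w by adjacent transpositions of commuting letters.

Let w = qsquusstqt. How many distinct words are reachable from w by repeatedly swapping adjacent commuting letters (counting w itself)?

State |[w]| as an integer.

drop 0:q onto floor
drop 1:s onto {0:q}
drop 2:q onto {1:s}
drop 3:u onto {2:q}
drop 4:u onto {3:u}
drop 5:s onto {4:u}
drop 6:s onto {5:s}
drop 7:t onto floor
drop 8:q onto {6:s}
drop 9:t onto {7:t}
ground layer = {0:q, 7:t}
drop-orders for the pieces not yet dropped (sum over which currently-grounded one goes next):
  1 to go: {8} 1  {9} 1
  2 to go: {6,8} 1  {7,9} 1  {8,9} 2
  3 to go: {5,6,8} 1  {6,8,9} 3  {7,8,9} 3
  4 to go: {4,5,6,8} 1  {5,6,8,9} 4  {6,7,8,9} 6
  5 to go: {3,4,5,6,8} 1  {4,5,6,8,9} 5  {5,6,7,8,9} 10
  6 to go: {2,3,4,5,6,8} 1  {3,4,5,6,8,9} 6  {4,5,6,7,8,9} 15
  7 to go: {1,2,3,4,5,6,8} 1  {2,3,4,5,6,8,9} 7  {3,4,5,6,7,8,9} 21
  8 to go: {0,1,2,3,4,5,6,8} 1  {1,2,3,4,5,6,8,9} 8  {2,3,4,5,6,7,8,9} 28
  if 0:q drops first: 36 orders
  if 7:t drops first: 9 orders
heap linearizations: 45

45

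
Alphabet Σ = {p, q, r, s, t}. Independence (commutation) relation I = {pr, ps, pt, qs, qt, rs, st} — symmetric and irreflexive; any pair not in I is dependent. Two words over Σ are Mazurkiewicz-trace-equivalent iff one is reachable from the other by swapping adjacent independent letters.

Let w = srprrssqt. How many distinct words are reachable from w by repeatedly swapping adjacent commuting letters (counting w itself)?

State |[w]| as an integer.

drop 0:s onto floor
drop 1:r onto floor
drop 2:p onto floor
drop 3:r onto {1:r}
drop 4:r onto {3:r}
drop 5:s onto {0:s}
drop 6:s onto {5:s}
drop 7:q onto {2:p, 4:r}
drop 8:t onto {4:r}
ground layer = {0:s, 1:r, 2:p}
drop-orders for the pieces not yet dropped (sum over which currently-grounded one goes next):
  1 to go: {6} 1  {7} 1  {8} 1
  2 to go: {2,7} 1  {5,6} 1  {6,7} 2  {6,8} 2  {7,8} 2
  3 to go: {0,5,6} 1  {2,6,7} 3  {2,7,8} 3  {4,7,8} 2  {5,6,7} 3  {5,6,8} 3  {6,7,8} 6
  4 to go: {0,5,6,7} 4  {0,5,6,8} 4  {2,4,7,8} 5  {2,5,6,7} 6  {2,6,7,8} 12  {3,4,7,8} 2  {4,6,7,8} 8  {5,6,7,8} 12
  5 to go: {0,2,5,6,7} 10  {0,5,6,7,8} 20  {1,3,4,7,8} 2  {2,3,4,7,8} 7  {2,4,6,7,8} 25  {2,5,6,7,8} 30  {3,4,6,7,8} 10  {4,5,6,7,8} 20
  6 to go: {0,2,5,6,7,8} 60  {0,4,5,6,7,8} 40  {1,2,3,4,7,8} 9  {1,3,4,6,7,8} 12  {2,3,4,6,7,8} 42  {2,4,5,6,7,8} 75  {3,4,5,6,7,8} 30
  7 to go: {0,2,4,5,6,7,8} 175  {0,3,4,5,6,7,8} 70  {1,2,3,4,6,7,8} 63  {1,3,4,5,6,7,8} 42  {2,3,4,5,6,7,8} 147
  if 0:s drops first: 252 orders
  if 1:r drops first: 392 orders
  if 2:p drops first: 112 orders
heap linearizations: 756

756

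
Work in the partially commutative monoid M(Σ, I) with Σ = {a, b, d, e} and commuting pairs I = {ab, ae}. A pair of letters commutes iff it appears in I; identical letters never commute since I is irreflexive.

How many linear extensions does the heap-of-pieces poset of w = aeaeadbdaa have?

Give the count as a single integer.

piece 0:a — minimal
piece 1:e — minimal
piece 2:a rests on {0:a}
piece 3:e rests on {1:e}
piece 4:a rests on {2:a}
piece 5:d rests on {3:e, 4:a}
piece 6:b rests on {5:d}
piece 7:d rests on {6:b}
piece 8:a rests on {7:d}
piece 9:a rests on {8:a}
minimal pieces: {0:a, 1:e}
ways to finish when only these pieces remain (= sum over removing one remaining piece with nothing left below it):
  1 left: {9}→1
  2 left: {8,9}→1
  3 left: {7,8,9}→1
  4 left: {6,7,8,9}→1
  5 left: {5,6,7,8,9}→1
  6 left: {3,5,6,7,8,9}→1  {4,5,6,7,8,9}→1
  7 left: {1,3,5,6,7,8,9}→1  {2,4,5,6,7,8,9}→1  {3,4,5,6,7,8,9}→2
  8 left: {0,2,4,5,6,7,8,9}→1  {1,3,4,5,6,7,8,9}→3  {2,3,4,5,6,7,8,9}→3
  placing 0:a first → 6 extensions
  placing 1:e first → 4 extensions
total linear extensions = 10

10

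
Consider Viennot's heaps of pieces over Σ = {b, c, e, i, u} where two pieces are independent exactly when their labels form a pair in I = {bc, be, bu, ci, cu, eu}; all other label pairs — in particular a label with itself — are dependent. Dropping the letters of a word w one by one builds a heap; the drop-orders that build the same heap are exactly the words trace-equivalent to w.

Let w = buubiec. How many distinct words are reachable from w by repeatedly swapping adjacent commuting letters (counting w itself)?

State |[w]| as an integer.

6

piece 0:b — minimal
piece 1:u — minimal
piece 2:u rests on {1:u}
piece 3:b rests on {0:b}
piece 4:i rests on {2:u, 3:b}
piece 5:e rests on {4:i}
piece 6:c rests on {5:e}
minimal pieces: {0:b, 1:u}
ways to finish when only these pieces remain (= sum over removing one remaining piece with nothing left below it):
  1 left: {6}→1
  2 left: {5,6}→1
  3 left: {4,5,6}→1
  4 left: {2,4,5,6}→1  {3,4,5,6}→1
  5 left: {0,3,4,5,6}→1  {1,2,4,5,6}→1  {2,3,4,5,6}→2
  placing 0:b first → 3 extensions
  placing 1:u first → 3 extensions
total linear extensions = 6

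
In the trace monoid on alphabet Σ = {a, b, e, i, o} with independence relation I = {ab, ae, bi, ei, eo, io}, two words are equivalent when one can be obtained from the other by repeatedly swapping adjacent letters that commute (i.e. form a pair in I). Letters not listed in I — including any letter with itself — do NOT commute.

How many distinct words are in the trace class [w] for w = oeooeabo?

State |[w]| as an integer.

#0=o has no predecessor
#1=e has no predecessor
#2=o depends on [0:o]
#3=o depends on [2:o]
#4=e depends on [1:e]
#5=a depends on [3:o]
#6=b depends on [3:o, 4:e]
#7=o depends on [5:a, 6:b]
sources: [0:o, 1:e]
N(rest) = Σ N(rest − s) over sources s of rest; N(one piece) = 1:
  size 1 → [7]=1
  size 2 → [5,7]=1  [6,7]=1
  size 3 → [4,6,7]=1  [5,6,7]=2
  size 4 → [1,4,6,7]=1  [3,5,6,7]=2  [4,5,6,7]=3
  size 5 → [1,4,5,6,7]=4  [2,3,5,6,7]=2  [3,4,5,6,7]=5
  size 6 → [0,2,3,5,6,7]=2  [1,3,4,5,6,7]=9  [2,3,4,5,6,7]=7
  first=0(o) contributes 16
  first=1(e) contributes 9
|[w]| = 25

25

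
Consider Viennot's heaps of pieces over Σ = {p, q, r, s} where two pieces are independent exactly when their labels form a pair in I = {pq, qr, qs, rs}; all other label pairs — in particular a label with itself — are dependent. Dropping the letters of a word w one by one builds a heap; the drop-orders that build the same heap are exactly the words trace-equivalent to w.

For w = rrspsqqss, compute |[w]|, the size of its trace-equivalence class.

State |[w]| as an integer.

#0=r has no predecessor
#1=r depends on [0:r]
#2=s has no predecessor
#3=p depends on [1:r, 2:s]
#4=s depends on [3:p]
#5=q has no predecessor
#6=q depends on [5:q]
#7=s depends on [4:s]
#8=s depends on [7:s]
sources: [0:r, 2:s, 5:q]
N(rest) = Σ N(rest − s) over sources s of rest; N(one piece) = 1:
  size 1 → [6]=1  [8]=1
  size 2 → [5,6]=1  [6,8]=2  [7,8]=1
  size 3 → [4,7,8]=1  [5,6,8]=3  [6,7,8]=3
  size 4 → [3,4,7,8]=1  [4,6,7,8]=4  [5,6,7,8]=6
  size 5 → [1,3,4,7,8]=1  [2,3,4,7,8]=1  [3,4,6,7,8]=5  [4,5,6,7,8]=10
  size 6 → [0,1,3,4,7,8]=1  [1,2,3,4,7,8]=2  [1,3,4,6,7,8]=6  [2,3,4,6,7,8]=6  [3,4,5,6,7,8]=15
  size 7 → [0,1,2,3,4,7,8]=3  [0,1,3,4,6,7,8]=7  [1,2,3,4,6,7,8]=14  [1,3,4,5,6,7,8]=21  [2,3,4,5,6,7,8]=21
  first=0(r) contributes 56
  first=2(s) contributes 28
  first=5(q) contributes 24
|[w]| = 108

108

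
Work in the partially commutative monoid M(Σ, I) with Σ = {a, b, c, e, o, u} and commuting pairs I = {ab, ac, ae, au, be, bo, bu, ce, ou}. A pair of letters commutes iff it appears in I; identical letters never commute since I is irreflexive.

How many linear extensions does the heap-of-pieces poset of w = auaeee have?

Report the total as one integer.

15

drop 0:a onto floor
drop 1:u onto floor
drop 2:a onto {0:a}
drop 3:e onto {1:u}
drop 4:e onto {3:e}
drop 5:e onto {4:e}
ground layer = {0:a, 1:u}
drop-orders for the pieces not yet dropped (sum over which currently-grounded one goes next):
  1 to go: {2} 1  {5} 1
  2 to go: {0,2} 1  {2,5} 2  {4,5} 1
  3 to go: {0,2,5} 3  {2,4,5} 3  {3,4,5} 1
  4 to go: {0,2,4,5} 6  {1,3,4,5} 1  {2,3,4,5} 4
  if 0:a drops first: 5 orders
  if 1:u drops first: 10 orders
heap linearizations: 15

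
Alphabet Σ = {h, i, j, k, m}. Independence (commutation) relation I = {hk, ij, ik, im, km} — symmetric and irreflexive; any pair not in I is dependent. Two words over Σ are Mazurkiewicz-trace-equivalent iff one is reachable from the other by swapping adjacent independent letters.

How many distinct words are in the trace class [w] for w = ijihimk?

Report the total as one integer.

#0=i has no predecessor
#1=j has no predecessor
#2=i depends on [0:i]
#3=h depends on [1:j, 2:i]
#4=i depends on [3:h]
#5=m depends on [3:h]
#6=k depends on [1:j]
sources: [0:i, 1:j]
N(rest) = Σ N(rest − s) over sources s of rest; N(one piece) = 1:
  size 1 → [4]=1  [5]=1  [6]=1
  size 2 → [4,5]=2  [4,6]=2  [5,6]=2
  size 3 → [3,4,5]=2  [4,5,6]=6
  size 4 → [2,3,4,5]=2  [3,4,5,6]=8
  size 5 → [0,2,3,4,5]=2  [1,3,4,5,6]=8  [2,3,4,5,6]=10
  first=0(i) contributes 18
  first=1(j) contributes 12
|[w]| = 30

30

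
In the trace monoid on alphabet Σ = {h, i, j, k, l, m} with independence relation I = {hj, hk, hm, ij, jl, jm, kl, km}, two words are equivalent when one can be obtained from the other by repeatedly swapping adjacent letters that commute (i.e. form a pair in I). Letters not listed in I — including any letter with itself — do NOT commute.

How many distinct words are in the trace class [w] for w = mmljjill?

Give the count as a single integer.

piece 0:m — minimal
piece 1:m rests on {0:m}
piece 2:l rests on {1:m}
piece 3:j — minimal
piece 4:j rests on {3:j}
piece 5:i rests on {2:l}
piece 6:l rests on {5:i}
piece 7:l rests on {6:l}
minimal pieces: {0:m, 3:j}
ways to finish when only these pieces remain (= sum over removing one remaining piece with nothing left below it):
  1 left: {4}→1  {7}→1
  2 left: {3,4}→1  {4,7}→2  {6,7}→1
  3 left: {3,4,7}→3  {4,6,7}→3  {5,6,7}→1
  4 left: {2,5,6,7}→1  {3,4,6,7}→6  {4,5,6,7}→4
  5 left: {1,2,5,6,7}→1  {2,4,5,6,7}→5  {3,4,5,6,7}→10
  6 left: {0,1,2,5,6,7}→1  {1,2,4,5,6,7}→6  {2,3,4,5,6,7}→15
  placing 0:m first → 21 extensions
  placing 3:j first → 7 extensions
total linear extensions = 28

28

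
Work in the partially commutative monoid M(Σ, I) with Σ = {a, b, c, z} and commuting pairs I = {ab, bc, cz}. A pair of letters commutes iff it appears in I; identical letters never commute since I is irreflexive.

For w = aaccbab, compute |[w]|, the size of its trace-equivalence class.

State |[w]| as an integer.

#0=a has no predecessor
#1=a depends on [0:a]
#2=c depends on [1:a]
#3=c depends on [2:c]
#4=b has no predecessor
#5=a depends on [3:c]
#6=b depends on [4:b]
sources: [0:a, 4:b]
N(rest) = Σ N(rest − s) over sources s of rest; N(one piece) = 1:
  size 1 → [5]=1  [6]=1
  size 2 → [3,5]=1  [4,6]=1  [5,6]=2
  size 3 → [2,3,5]=1  [3,5,6]=3  [4,5,6]=3
  size 4 → [1,2,3,5]=1  [2,3,5,6]=4  [3,4,5,6]=6
  size 5 → [0,1,2,3,5]=1  [1,2,3,5,6]=5  [2,3,4,5,6]=10
  first=0(a) contributes 15
  first=4(b) contributes 6
|[w]| = 21

21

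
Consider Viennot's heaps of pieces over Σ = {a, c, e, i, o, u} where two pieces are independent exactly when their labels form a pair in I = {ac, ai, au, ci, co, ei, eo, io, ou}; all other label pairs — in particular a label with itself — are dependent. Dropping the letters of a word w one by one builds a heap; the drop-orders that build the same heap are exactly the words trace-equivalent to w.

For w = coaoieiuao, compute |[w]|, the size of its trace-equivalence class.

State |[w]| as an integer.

640

piece 0:c — minimal
piece 1:o — minimal
piece 2:a rests on {1:o}
piece 3:o rests on {2:a}
piece 4:i — minimal
piece 5:e rests on {0:c, 2:a}
piece 6:i rests on {4:i}
piece 7:u rests on {5:e, 6:i}
piece 8:a rests on {3:o, 5:e}
piece 9:o rests on {8:a}
minimal pieces: {0:c, 1:o, 4:i}
ways to finish when only these pieces remain (= sum over removing one remaining piece with nothing left below it):
  1 left: {7}→1  {9}→1
  2 left: {6,7}→1  {7,9}→2  {8,9}→1
  3 left: {3,8,9}→1  {4,6,7}→1  {6,7,9}→3  {7,8,9}→3
  4 left: {3,7,8,9}→4  {4,6,7,9}→4  {5,7,8,9}→3  {6,7,8,9}→6
  5 left: {0,5,7,8,9}→3  {3,5,7,8,9}→7  {3,6,7,8,9}→10  {4,6,7,8,9}→10  {5,6,7,8,9}→9
  6 left: {0,3,5,7,8,9}→10  {0,5,6,7,8,9}→12  {2,3,5,7,8,9}→7  {3,4,6,7,8,9}→20  {3,5,6,7,8,9}→26  {4,5,6,7,8,9}→19
  7 left: {0,2,3,5,7,8,9}→17  {0,3,5,6,7,8,9}→48  {0,4,5,6,7,8,9}→31  {1,2,3,5,7,8,9}→7  {2,3,5,6,7,8,9}→33  {3,4,5,6,7,8,9}→65
  8 left: {0,1,2,3,5,7,8,9}→24  {0,2,3,5,6,7,8,9}→98  {0,3,4,5,6,7,8,9}→144  {1,2,3,5,6,7,8,9}→40  {2,3,4,5,6,7,8,9}→98
  placing 0:c first → 138 extensions
  placing 1:o first → 340 extensions
  placing 4:i first → 162 extensions
total linear extensions = 640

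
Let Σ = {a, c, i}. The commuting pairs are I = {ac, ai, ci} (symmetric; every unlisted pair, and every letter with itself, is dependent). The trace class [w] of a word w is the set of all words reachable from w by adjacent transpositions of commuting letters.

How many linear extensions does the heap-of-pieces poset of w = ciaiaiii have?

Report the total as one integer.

168

drop 0:c onto floor
drop 1:i onto floor
drop 2:a onto floor
drop 3:i onto {1:i}
drop 4:a onto {2:a}
drop 5:i onto {3:i}
drop 6:i onto {5:i}
drop 7:i onto {6:i}
ground layer = {0:c, 1:i, 2:a}
drop-orders for the pieces not yet dropped (sum over which currently-grounded one goes next):
  1 to go: {0} 1  {4} 1  {7} 1
  2 to go: {0,4} 2  {0,7} 2  {2,4} 1  {4,7} 2  {6,7} 1
  3 to go: {0,2,4} 3  {0,4,7} 6  {0,6,7} 3  {2,4,7} 3  {4,6,7} 3  {5,6,7} 1
  4 to go: {0,2,4,7} 12  {0,4,6,7} 12  {0,5,6,7} 4  {2,4,6,7} 6  {3,5,6,7} 1  {4,5,6,7} 4
  5 to go: {0,2,4,6,7} 30  {0,3,5,6,7} 5  {0,4,5,6,7} 20  {1,3,5,6,7} 1  {2,4,5,6,7} 10  {3,4,5,6,7} 5
  6 to go: {0,1,3,5,6,7} 6  {0,2,4,5,6,7} 60  {0,3,4,5,6,7} 30  {1,3,4,5,6,7} 6  {2,3,4,5,6,7} 15
  if 0:c drops first: 21 orders
  if 1:i drops first: 105 orders
  if 2:a drops first: 42 orders
heap linearizations: 168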